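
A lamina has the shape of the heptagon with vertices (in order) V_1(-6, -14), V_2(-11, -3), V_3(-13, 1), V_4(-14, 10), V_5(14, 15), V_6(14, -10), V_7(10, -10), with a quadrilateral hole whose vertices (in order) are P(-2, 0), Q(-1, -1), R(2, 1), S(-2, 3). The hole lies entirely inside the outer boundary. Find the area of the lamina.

Outer boundary:
Σ = (-136) + (-50) + (-116) + (-350) + (-350) + (-40) + (-200) = -1242
Area = |Σ|/2 = 621.
Hole:
Σ = (2) + (1) + (8) + (6) = 17
Area = |Σ|/2 = 8.5.
Net area = 621 − 8.5 = 612.5.

612.5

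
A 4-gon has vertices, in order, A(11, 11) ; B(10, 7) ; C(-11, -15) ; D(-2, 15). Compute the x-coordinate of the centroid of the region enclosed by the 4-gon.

Apply the shoelace formula. First the cross-terms c_i = x_i·y_{i+1} − x_{i+1}·y_i:
  -33, -73, -195, -187  ⇒  2A = -488, A = -244.
Then Σ (x_i + x_{i+1})·c_i = 232, so x̄ = 232 / (6·(-244)) = -29/183.

-29/183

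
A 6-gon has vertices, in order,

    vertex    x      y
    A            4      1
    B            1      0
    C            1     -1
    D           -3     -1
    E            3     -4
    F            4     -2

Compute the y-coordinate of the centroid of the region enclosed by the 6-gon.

Apply the surveyor's formula. First the cross-terms c_i = x_i·y_{i+1} − x_{i+1}·y_i:
  -1, -1, -4, 15, 10, 12  ⇒  2A = 31, A = 15.5.
Then Σ (y_i + y_{i+1})·c_i = -139, so ȳ = -139 / (6·15.5) = -139/93.

-139/93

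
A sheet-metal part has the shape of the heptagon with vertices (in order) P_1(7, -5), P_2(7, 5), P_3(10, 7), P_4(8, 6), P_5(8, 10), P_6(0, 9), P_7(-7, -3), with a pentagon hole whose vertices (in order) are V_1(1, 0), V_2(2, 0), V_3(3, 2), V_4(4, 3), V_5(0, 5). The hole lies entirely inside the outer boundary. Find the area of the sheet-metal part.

138

Outer boundary:
Apply Gauss's area formula: 2A = Σ (x_i·y_{i+1} − x_{i+1}·y_i), indices taken mod 7.
Σ = (70) + (-1) + (4) + (32) + (72) + (63) + (56) = 296
Area = |Σ|/2 = 148.
Hole:
Apply Gauss's area formula: 2A = Σ (x_i·y_{i+1} − x_{i+1}·y_i), indices taken mod 5.
Cross-terms: 0, 4, 1, 20, -5  ⇒  Σ = 20
Area = |Σ|/2 = 10.
Net area = 148 − 10 = 138.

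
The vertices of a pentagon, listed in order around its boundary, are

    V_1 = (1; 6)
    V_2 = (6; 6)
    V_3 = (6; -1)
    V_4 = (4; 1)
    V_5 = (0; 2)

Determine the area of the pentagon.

Cross-terms: -30, -42, 10, 8, -2  ⇒  Σ = -56
Area = |Σ|/2 = 28.

28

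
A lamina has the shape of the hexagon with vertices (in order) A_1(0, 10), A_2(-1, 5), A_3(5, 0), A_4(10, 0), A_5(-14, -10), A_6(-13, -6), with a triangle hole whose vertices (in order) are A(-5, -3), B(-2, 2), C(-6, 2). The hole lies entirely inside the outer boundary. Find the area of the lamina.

135.5

Outer boundary:
Apply Gauss's area formula: 2A = Σ (x_i·y_{i+1} − x_{i+1}·y_i), indices taken mod 6.
Cross-terms: 10, -25, 0, -100, -46, -130  ⇒  Σ = -291
Area = |Σ|/2 = 145.5.
Hole:
A→B: (-5)(2) − (-2)(-3) = -16
B→C: (-2)(2) − (-6)(2) = 8
C→A: (-6)(-3) − (-5)(2) = 28
Σ = 20
Area = |Σ|/2 = 10.
Net area = 145.5 − 10 = 135.5.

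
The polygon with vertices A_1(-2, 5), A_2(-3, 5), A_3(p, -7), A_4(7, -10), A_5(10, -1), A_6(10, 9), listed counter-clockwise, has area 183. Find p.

-2

Write out the shoelace sum; only the two edges meeting at A_3 involve p:
2·Area = [((-3)·(-7) − p·5) + (p·(-10) − 7·(-7))] + 266
       = -15·p + 336 = 366
⇒ p = -2.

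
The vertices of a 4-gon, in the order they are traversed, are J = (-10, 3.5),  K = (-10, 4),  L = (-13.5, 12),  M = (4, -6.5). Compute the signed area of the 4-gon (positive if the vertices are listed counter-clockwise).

-41.125

Σ = (-5) + (-66) + (39.75) + (-51) = -82.25
Signed area = Σ/2 = -41.125 (negative ⇒ clockwise traversal).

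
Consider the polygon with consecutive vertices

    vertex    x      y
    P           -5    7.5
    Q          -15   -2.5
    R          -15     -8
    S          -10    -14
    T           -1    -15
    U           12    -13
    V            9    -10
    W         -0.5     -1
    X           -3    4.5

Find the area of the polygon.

322.125

Apply the shoelace (surveyor's) formula: 2A = Σ (x_i·y_{i+1} − x_{i+1}·y_i), indices taken mod 9.
Σ = (125) + (82.5) + (130) + (136) + (193) + (-3) + (-14) + (-5.25) + (0) = 644.25
Area = |Σ|/2 = 322.125.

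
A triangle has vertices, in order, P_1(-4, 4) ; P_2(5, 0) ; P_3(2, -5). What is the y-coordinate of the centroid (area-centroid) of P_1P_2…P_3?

-1/3

Apply the surveyor's formula. First the cross-terms c_i = x_i·y_{i+1} − x_{i+1}·y_i:
  -20, -25, -12  ⇒  2A = -57, A = -28.5.
Then Σ (y_i + y_{i+1})·c_i = 57, so ȳ = 57 / (6·(-28.5)) = -1/3.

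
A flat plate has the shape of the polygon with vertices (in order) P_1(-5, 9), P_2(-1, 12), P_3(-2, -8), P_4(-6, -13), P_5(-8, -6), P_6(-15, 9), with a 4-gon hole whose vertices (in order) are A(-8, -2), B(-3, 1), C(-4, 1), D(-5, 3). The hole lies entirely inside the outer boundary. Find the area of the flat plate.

173.5

Outer boundary:
Apply Gauss's area formula: 2A = Σ (x_i·y_{i+1} − x_{i+1}·y_i), indices taken mod 6.
Cross-terms: -51, 32, -22, -68, -162, -90  ⇒  Σ = -361
Area = |Σ|/2 = 180.5.
Hole:
Σ = (-14) + (1) + (-7) + (34) = 14
Area = |Σ|/2 = 7.
Net area = 180.5 − 7 = 173.5.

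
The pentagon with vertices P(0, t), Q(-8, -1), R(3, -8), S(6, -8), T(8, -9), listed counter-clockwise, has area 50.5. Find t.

0

The doubled signed area Σ (x_i y_{i+1} − x_{i+1} y_i) is linear in t.
With t=0 it equals 101; the coefficient of t is 16 (from the two edges through P).
So 16·t + 101 = 2·50.5 = 101 ⇒ t = 0.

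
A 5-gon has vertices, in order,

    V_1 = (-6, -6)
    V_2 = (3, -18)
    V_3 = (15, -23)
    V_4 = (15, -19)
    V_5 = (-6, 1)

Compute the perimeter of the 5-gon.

68

|V_1V_2| = √((9)² + (-12)²) = √225 = 15
|V_2V_3| = √((12)² + (-5)²) = √169 = 13
|V_3V_4| = √((0)² + (4)²) = √16 = 4
|V_4V_5| = √((-21)² + (20)²) = √841 = 29
|V_5V_1| = √((0)² + (-7)²) = √49 = 7
Perimeter = 15 + 13 + 4 + 29 + 7 = 68.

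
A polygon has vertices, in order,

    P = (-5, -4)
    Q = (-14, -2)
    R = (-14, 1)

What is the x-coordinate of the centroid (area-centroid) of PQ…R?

-11

Apply the surveyor's formula. First the cross-terms c_i = x_i·y_{i+1} − x_{i+1}·y_i:
  -46, -42, 61  ⇒  2A = -27, A = -13.5.
Then Σ (x_i + x_{i+1})·c_i = 891, so x̄ = 891 / (6·(-13.5)) = -11.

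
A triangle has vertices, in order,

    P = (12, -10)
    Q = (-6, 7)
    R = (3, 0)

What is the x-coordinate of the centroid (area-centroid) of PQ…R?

Apply the shoelace formula. First the cross-terms c_i = x_i·y_{i+1} − x_{i+1}·y_i:
  24, -21, -30  ⇒  2A = -27, A = -13.5.
Then Σ (x_i + x_{i+1})·c_i = -243, so x̄ = -243 / (6·(-13.5)) = 3.

3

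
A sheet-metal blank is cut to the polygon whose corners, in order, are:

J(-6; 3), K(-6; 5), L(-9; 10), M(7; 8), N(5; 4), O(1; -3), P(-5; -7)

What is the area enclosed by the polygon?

Apply the shoelace formula: 2A = Σ (x_i·y_{i+1} − x_{i+1}·y_i), indices taken mod 7.
Σ = (-12) + (-15) + (-142) + (-12) + (-19) + (-22) + (-57) = -279
Area = |Σ|/2 = 139.5.

139.5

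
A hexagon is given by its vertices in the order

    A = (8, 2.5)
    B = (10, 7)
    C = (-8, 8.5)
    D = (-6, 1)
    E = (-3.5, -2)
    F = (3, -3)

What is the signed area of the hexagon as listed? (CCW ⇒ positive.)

Cross-terms: 31, 141, 43, 15.5, 16.5, 31.5  ⇒  Σ = 278.5
Signed area = Σ/2 = 139.25 (positive ⇒ counter-clockwise traversal).

139.25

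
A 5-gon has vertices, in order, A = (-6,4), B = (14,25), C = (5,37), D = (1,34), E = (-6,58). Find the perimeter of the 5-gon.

|AB| = √((20)² + (21)²) = √841 = 29
|BC| = √((-9)² + (12)²) = √225 = 15
|CD| = √((-4)² + (-3)²) = √25 = 5
|DE| = √((-7)² + (24)²) = √625 = 25
|EA| = √((0)² + (-54)²) = √2916 = 54
Perimeter = 29 + 15 + 5 + 25 + 54 = 128.

128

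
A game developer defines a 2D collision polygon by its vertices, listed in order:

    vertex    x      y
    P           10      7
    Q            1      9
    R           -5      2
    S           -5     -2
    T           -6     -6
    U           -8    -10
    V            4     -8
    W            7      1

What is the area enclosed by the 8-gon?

Apply the shoelace formula: 2A = Σ (x_i·y_{i+1} − x_{i+1}·y_i), indices taken mod 8.
P→Q: (10)(9) − (1)(7) = 83
Q→R: (1)(2) − (-5)(9) = 47
R→S: (-5)(-2) − (-5)(2) = 20
S→T: (-5)(-6) − (-6)(-2) = 18
T→U: (-6)(-10) − (-8)(-6) = 12
U→V: (-8)(-8) − (4)(-10) = 104
V→W: (4)(1) − (7)(-8) = 60
W→P: (7)(7) − (10)(1) = 39
Σ = 383
Area = |Σ|/2 = 191.5.

191.5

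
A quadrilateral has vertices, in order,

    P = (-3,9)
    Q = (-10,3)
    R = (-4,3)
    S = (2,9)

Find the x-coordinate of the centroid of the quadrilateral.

-127/33

Apply the surveyor's formula. First the cross-terms c_i = x_i·y_{i+1} − x_{i+1}·y_i:
  81, -18, -42, 45  ⇒  2A = 66, A = 33.
Then Σ (x_i + x_{i+1})·c_i = -762, so x̄ = -762 / (6·33) = -127/33.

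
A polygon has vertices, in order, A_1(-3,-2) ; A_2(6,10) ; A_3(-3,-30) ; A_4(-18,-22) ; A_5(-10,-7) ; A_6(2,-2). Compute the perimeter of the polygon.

|A_1A_2| = √((9)² + (12)²) = √225 = 15
|A_2A_3| = √((-9)² + (-40)²) = √1681 = 41
|A_3A_4| = √((-15)² + (8)²) = √289 = 17
|A_4A_5| = √((8)² + (15)²) = √289 = 17
|A_5A_6| = √((12)² + (5)²) = √169 = 13
|A_6A_1| = √((-5)² + (0)²) = √25 = 5
Perimeter = 15 + 41 + 17 + 17 + 13 + 5 = 108.

108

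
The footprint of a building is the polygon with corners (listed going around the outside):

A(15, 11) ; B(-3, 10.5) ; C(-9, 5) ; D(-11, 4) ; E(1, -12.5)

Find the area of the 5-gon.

Apply Gauss's area formula: 2A = Σ (x_i·y_{i+1} − x_{i+1}·y_i), indices taken mod 5.
Cross-terms: 190.5, 79.5, 19, 133.5, 198.5  ⇒  Σ = 621
Area = |Σ|/2 = 310.5.

310.5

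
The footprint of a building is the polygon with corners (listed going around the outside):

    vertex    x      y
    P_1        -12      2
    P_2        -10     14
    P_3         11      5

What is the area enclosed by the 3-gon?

135

Apply the shoelace formula: 2A = Σ (x_i·y_{i+1} − x_{i+1}·y_i), indices taken mod 3.
P_1→P_2: (-12)(14) − (-10)(2) = -148
P_2→P_3: (-10)(5) − (11)(14) = -204
P_3→P_1: (11)(2) − (-12)(5) = 82
Σ = -270
Area = |Σ|/2 = 135.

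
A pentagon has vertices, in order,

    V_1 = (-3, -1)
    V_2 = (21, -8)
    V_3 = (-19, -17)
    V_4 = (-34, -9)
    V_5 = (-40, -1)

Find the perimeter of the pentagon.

|V_1V_2| = √((24)² + (-7)²) = √625 = 25
|V_2V_3| = √((-40)² + (-9)²) = √1681 = 41
|V_3V_4| = √((-15)² + (8)²) = √289 = 17
|V_4V_5| = √((-6)² + (8)²) = √100 = 10
|V_5V_1| = √((37)² + (0)²) = √1369 = 37
Perimeter = 25 + 41 + 17 + 10 + 37 = 130.

130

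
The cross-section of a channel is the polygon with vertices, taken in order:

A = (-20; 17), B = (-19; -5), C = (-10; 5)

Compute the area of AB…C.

104

Apply the shoelace formula: 2A = Σ (x_i·y_{i+1} − x_{i+1}·y_i), indices taken mod 3.
Σ = (423) + (-145) + (-70) = 208
Area = |Σ|/2 = 104.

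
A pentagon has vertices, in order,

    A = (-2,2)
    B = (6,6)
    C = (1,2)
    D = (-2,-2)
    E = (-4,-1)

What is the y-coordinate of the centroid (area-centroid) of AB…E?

17/12

Apply the surveyor's formula. First the cross-terms c_i = x_i·y_{i+1} − x_{i+1}·y_i:
  -24, 6, 2, -6, -10  ⇒  2A = -32, A = -16.
Then Σ (y_i + y_{i+1})·c_i = -136, so ȳ = -136 / (6·(-16)) = 17/12.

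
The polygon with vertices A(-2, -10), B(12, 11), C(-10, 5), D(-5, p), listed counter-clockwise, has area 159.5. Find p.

3

Write out the shoelace sum; only the two edges meeting at D involve p:
2·Area = [((-10)·p − (-5)·5) + ((-5)·(-10) − (-2)·p)] + 268
       = -8·p + 343 = 319
⇒ p = 3.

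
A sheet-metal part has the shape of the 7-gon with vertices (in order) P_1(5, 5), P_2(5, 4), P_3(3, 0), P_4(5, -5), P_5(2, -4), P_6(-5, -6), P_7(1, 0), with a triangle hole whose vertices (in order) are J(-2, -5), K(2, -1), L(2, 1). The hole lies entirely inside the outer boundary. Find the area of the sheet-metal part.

27.5

Outer boundary:
Apply Gauss's area formula: 2A = Σ (x_i·y_{i+1} − x_{i+1}·y_i), indices taken mod 7.
Σ = (-5) + (-12) + (-15) + (-10) + (-32) + (6) + (5) = -63
Area = |Σ|/2 = 31.5.
Hole:
Apply the shoelace (surveyor's) formula: 2A = Σ (x_i·y_{i+1} − x_{i+1}·y_i), indices taken mod 3.
Σ = (12) + (4) + (-8) = 8
Area = |Σ|/2 = 4.
Net area = 31.5 − 4 = 27.5.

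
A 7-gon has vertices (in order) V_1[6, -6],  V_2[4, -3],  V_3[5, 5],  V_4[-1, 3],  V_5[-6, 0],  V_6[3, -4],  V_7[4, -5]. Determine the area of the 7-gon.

Apply Gauss's area formula: 2A = Σ (x_i·y_{i+1} − x_{i+1}·y_i), indices taken mod 7.
V_1→V_2: (6)(-3) − (4)(-6) = 6
V_2→V_3: (4)(5) − (5)(-3) = 35
V_3→V_4: (5)(3) − (-1)(5) = 20
V_4→V_5: (-1)(0) − (-6)(3) = 18
V_5→V_6: (-6)(-4) − (3)(0) = 24
V_6→V_7: (3)(-5) − (4)(-4) = 1
V_7→V_1: (4)(-6) − (6)(-5) = 6
Σ = 110
Area = |Σ|/2 = 55.

55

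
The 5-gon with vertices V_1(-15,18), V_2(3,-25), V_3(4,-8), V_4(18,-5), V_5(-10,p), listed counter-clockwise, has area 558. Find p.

The doubled signed area Σ (x_i y_{i+1} − x_{i+1} y_i) is linear in p.
With p=0 it equals 291; the coefficient of p is 33 (from the two edges through V_5).
So 33·p + 291 = 2·558 = 1116 ⇒ p = 25.

25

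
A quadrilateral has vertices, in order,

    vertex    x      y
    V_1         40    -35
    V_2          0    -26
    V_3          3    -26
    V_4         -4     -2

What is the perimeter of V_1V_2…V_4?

|V_1V_2| = √((-40)² + (9)²) = √1681 = 41
|V_2V_3| = √((3)² + (0)²) = √9 = 3
|V_3V_4| = √((-7)² + (24)²) = √625 = 25
|V_4V_1| = √((44)² + (-33)²) = √3025 = 55
Perimeter = 41 + 3 + 25 + 55 = 124.

124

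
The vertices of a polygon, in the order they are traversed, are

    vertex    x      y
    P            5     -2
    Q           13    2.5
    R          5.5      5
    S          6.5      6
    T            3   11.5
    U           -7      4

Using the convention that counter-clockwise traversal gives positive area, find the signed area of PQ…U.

Apply Gauss's area formula: 2A = Σ (x_i·y_{i+1} − x_{i+1}·y_i), indices taken mod 6.
Σ = (38.5) + (51.25) + (0.5) + (56.75) + (92.5) + (-6) = 233.5
Signed area = Σ/2 = 116.75 (positive ⇒ counter-clockwise traversal).

116.75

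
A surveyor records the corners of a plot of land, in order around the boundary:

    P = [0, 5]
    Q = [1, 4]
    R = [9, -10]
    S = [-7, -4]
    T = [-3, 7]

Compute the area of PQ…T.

116.5

Apply the shoelace (surveyor's) formula: 2A = Σ (x_i·y_{i+1} − x_{i+1}·y_i), indices taken mod 5.
Σ = (-5) + (-46) + (-106) + (-61) + (-15) = -233
Area = |Σ|/2 = 116.5.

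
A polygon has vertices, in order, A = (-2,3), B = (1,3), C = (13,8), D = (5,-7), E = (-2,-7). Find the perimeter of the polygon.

50

|AB| = √((3)² + (0)²) = √9 = 3
|BC| = √((12)² + (5)²) = √169 = 13
|CD| = √((-8)² + (-15)²) = √289 = 17
|DE| = √((-7)² + (0)²) = √49 = 7
|EA| = √((0)² + (10)²) = √100 = 10
Perimeter = 3 + 13 + 17 + 7 + 10 = 50.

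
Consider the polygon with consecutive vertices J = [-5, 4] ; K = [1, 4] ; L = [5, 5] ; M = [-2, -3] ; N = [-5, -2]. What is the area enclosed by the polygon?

42.5

Apply Gauss's area formula: 2A = Σ (x_i·y_{i+1} − x_{i+1}·y_i), indices taken mod 5.
Σ = (-24) + (-15) + (-5) + (-11) + (-30) = -85
Area = |Σ|/2 = 42.5.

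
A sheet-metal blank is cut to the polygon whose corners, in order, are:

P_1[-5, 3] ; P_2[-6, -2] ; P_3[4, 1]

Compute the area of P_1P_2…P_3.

23.5

Apply the shoelace formula: 2A = Σ (x_i·y_{i+1} − x_{i+1}·y_i), indices taken mod 3.
P_1→P_2: (-5)(-2) − (-6)(3) = 28
P_2→P_3: (-6)(1) − (4)(-2) = 2
P_3→P_1: (4)(3) − (-5)(1) = 17
Σ = 47
Area = |Σ|/2 = 23.5.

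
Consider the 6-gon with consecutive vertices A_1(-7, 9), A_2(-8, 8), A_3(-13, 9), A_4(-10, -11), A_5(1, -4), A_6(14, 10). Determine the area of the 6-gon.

Apply Gauss's area formula: 2A = Σ (x_i·y_{i+1} − x_{i+1}·y_i), indices taken mod 6.
Cross-terms: 16, 32, 233, 51, 66, 196  ⇒  Σ = 594
Area = |Σ|/2 = 297.

297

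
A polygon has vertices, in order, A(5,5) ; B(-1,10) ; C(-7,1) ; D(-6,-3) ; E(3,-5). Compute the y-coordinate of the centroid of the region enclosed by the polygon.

203/115

Apply the shoelace (surveyor's) formula. First the cross-terms c_i = x_i·y_{i+1} − x_{i+1}·y_i:
  55, 69, 27, 39, 40  ⇒  2A = 230, A = 115.
Then Σ (y_i + y_{i+1})·c_i = 1218, so ȳ = 1218 / (6·115) = 203/115.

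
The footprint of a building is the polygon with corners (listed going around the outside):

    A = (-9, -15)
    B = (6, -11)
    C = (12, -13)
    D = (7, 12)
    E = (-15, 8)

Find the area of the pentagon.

505.5

Σ = (189) + (54) + (235) + (236) + (297) = 1011
Area = |Σ|/2 = 505.5.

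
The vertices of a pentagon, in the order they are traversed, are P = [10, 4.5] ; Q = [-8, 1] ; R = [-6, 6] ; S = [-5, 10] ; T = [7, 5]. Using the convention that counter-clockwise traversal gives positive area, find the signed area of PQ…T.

Apply the surveyor's formula: 2A = Σ (x_i·y_{i+1} − x_{i+1}·y_i), indices taken mod 5.
Σ = (46) + (-42) + (-30) + (-95) + (-18.5) = -139.5
Signed area = Σ/2 = -69.75 (negative ⇒ clockwise traversal).

-69.75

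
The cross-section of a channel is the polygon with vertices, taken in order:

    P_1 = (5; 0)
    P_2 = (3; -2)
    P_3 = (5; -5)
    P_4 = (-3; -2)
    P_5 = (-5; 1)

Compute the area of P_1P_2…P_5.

Apply the shoelace formula: 2A = Σ (x_i·y_{i+1} − x_{i+1}·y_i), indices taken mod 5.
P_1→P_2: (5)(-2) − (3)(0) = -10
P_2→P_3: (3)(-5) − (5)(-2) = -5
P_3→P_4: (5)(-2) − (-3)(-5) = -25
P_4→P_5: (-3)(1) − (-5)(-2) = -13
P_5→P_1: (-5)(0) − (5)(1) = -5
Σ = -58
Area = |Σ|/2 = 29.

29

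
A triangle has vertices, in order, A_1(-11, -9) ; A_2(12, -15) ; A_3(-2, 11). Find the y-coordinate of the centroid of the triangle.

-13/3

Apply the shoelace (surveyor's) formula. First the cross-terms c_i = x_i·y_{i+1} − x_{i+1}·y_i:
  273, 102, 139  ⇒  2A = 514, A = 257.
Then Σ (y_i + y_{i+1})·c_i = -6682, so ȳ = -6682 / (6·257) = -13/3.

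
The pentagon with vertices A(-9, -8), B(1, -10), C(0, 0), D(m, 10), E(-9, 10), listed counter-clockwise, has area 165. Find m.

Write out the shoelace sum; only the two edges meeting at D involve m:
2·Area = [(0·10 − m·0) + (m·10 − (-9)·10)] + 260
       = 10·m + 350 = 330
⇒ m = -2.

-2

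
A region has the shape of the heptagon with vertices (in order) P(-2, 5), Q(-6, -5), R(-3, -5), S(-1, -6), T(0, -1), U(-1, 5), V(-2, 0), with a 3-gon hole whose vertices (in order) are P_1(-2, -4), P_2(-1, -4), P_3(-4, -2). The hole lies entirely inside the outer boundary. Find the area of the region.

Outer boundary:
Apply Gauss's area formula: 2A = Σ (x_i·y_{i+1} − x_{i+1}·y_i), indices taken mod 7.
Σ = (40) + (15) + (13) + (1) + (-1) + (10) + (-10) = 68
Area = |Σ|/2 = 34.
Hole:
Apply the shoelace formula: 2A = Σ (x_i·y_{i+1} − x_{i+1}·y_i), indices taken mod 3.
Σ = (4) + (-14) + (12) = 2
Area = |Σ|/2 = 1.
Net area = 34 − 1 = 33.

33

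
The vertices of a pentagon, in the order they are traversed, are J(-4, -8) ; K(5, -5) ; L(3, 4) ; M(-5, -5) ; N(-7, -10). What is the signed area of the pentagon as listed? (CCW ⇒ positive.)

Σ = (60) + (35) + (5) + (15) + (16) = 131
Signed area = Σ/2 = 65.5 (positive ⇒ counter-clockwise traversal).

65.5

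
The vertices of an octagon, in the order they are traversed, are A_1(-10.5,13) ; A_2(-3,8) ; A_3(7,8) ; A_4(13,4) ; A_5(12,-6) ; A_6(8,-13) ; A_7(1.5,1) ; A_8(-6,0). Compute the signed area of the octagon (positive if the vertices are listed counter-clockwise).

Σ = (-45) + (-80) + (-76) + (-126) + (-108) + (27.5) + (6) + (-78) = -479.5
Signed area = Σ/2 = -239.75 (negative ⇒ clockwise traversal).

-239.75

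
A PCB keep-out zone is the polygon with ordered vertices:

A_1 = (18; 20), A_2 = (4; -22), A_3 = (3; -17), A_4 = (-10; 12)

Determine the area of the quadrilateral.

Apply the shoelace formula: 2A = Σ (x_i·y_{i+1} − x_{i+1}·y_i), indices taken mod 4.
Σ = (-476) + (-2) + (-134) + (-416) = -1028
Area = |Σ|/2 = 514.

514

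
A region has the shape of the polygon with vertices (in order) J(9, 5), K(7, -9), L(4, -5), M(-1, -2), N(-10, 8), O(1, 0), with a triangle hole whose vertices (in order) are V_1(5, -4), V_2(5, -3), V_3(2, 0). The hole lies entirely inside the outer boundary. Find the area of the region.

78

Outer boundary:
Apply the shoelace (surveyor's) formula: 2A = Σ (x_i·y_{i+1} − x_{i+1}·y_i), indices taken mod 6.
Cross-terms: -116, 1, -13, -28, -8, 5  ⇒  Σ = -159
Area = |Σ|/2 = 79.5.
Hole:
Σ = (5) + (6) + (-8) = 3
Area = |Σ|/2 = 1.5.
Net area = 79.5 − 1.5 = 78.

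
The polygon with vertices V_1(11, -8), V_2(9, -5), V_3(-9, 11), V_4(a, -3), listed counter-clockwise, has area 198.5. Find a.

The doubled signed area Σ (x_i y_{i+1} − x_{i+1} y_i) is linear in a.
With a=0 it equals 131; the coefficient of a is -19 (from the two edges through V_4).
So -19·a + 131 = 2·198.5 = 397 ⇒ a = -14.

-14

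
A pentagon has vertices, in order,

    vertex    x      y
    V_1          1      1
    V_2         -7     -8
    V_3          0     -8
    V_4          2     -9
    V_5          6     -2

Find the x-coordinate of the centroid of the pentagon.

34/129

Apply the shoelace formula. First the cross-terms c_i = x_i·y_{i+1} − x_{i+1}·y_i:
  -1, 56, 16, 50, 8  ⇒  2A = 129, A = 64.5.
Then Σ (x_i + x_{i+1})·c_i = 102, so x̄ = 102 / (6·64.5) = 34/129.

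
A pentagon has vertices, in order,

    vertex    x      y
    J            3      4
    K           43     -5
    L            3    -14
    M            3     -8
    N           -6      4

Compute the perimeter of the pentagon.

112

|JK| = √((40)² + (-9)²) = √1681 = 41
|KL| = √((-40)² + (-9)²) = √1681 = 41
|LM| = √((0)² + (6)²) = √36 = 6
|MN| = √((-9)² + (12)²) = √225 = 15
|NJ| = √((9)² + (0)²) = √81 = 9
Perimeter = 41 + 41 + 6 + 15 + 9 = 112.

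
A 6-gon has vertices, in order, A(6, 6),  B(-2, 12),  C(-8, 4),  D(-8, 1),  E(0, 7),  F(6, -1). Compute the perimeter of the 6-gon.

|AB| = √((-8)² + (6)²) = √100 = 10
|BC| = √((-6)² + (-8)²) = √100 = 10
|CD| = √((0)² + (-3)²) = √9 = 3
|DE| = √((8)² + (6)²) = √100 = 10
|EF| = √((6)² + (-8)²) = √100 = 10
|FA| = √((0)² + (7)²) = √49 = 7
Perimeter = 10 + 10 + 3 + 10 + 10 + 7 = 50.

50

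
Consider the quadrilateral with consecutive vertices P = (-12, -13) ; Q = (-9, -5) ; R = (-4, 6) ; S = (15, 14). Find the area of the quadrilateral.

152

Apply the shoelace (surveyor's) formula: 2A = Σ (x_i·y_{i+1} − x_{i+1}·y_i), indices taken mod 4.
Cross-terms: -57, -74, -146, -27  ⇒  Σ = -304
Area = |Σ|/2 = 152.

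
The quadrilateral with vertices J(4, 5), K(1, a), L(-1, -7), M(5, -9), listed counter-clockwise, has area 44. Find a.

Write out the shoelace sum; only the two edges meeting at K involve a:
2·Area = [(4·a − 1·5) + (1·(-7) − (-1)·a)] + 105
       = 5·a + 93 = 88
⇒ a = -1.

-1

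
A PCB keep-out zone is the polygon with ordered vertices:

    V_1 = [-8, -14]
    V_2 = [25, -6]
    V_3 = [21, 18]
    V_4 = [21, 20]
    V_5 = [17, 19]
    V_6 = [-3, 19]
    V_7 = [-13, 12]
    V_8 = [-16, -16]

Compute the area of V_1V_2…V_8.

1081

V_1→V_2: (-8)(-6) − (25)(-14) = 398
V_2→V_3: (25)(18) − (21)(-6) = 576
V_3→V_4: (21)(20) − (21)(18) = 42
V_4→V_5: (21)(19) − (17)(20) = 59
V_5→V_6: (17)(19) − (-3)(19) = 380
V_6→V_7: (-3)(12) − (-13)(19) = 211
V_7→V_8: (-13)(-16) − (-16)(12) = 400
V_8→V_1: (-16)(-14) − (-8)(-16) = 96
Σ = 2162
Area = |Σ|/2 = 1081.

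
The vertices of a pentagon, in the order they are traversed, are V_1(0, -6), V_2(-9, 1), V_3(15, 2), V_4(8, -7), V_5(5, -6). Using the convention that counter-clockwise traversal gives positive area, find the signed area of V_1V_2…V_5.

Apply the shoelace formula: 2A = Σ (x_i·y_{i+1} − x_{i+1}·y_i), indices taken mod 5.
Cross-terms: -54, -33, -121, -13, -30  ⇒  Σ = -251
Signed area = Σ/2 = -125.5 (negative ⇒ clockwise traversal).

-125.5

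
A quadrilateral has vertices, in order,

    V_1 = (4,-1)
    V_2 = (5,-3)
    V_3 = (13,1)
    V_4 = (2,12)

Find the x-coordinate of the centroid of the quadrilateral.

913/141

Apply Gauss's area formula. First the cross-terms c_i = x_i·y_{i+1} − x_{i+1}·y_i:
  -7, 44, 154, -50  ⇒  2A = 141, A = 70.5.
Then Σ (x_i + x_{i+1})·c_i = 2739, so x̄ = 2739 / (6·70.5) = 913/141.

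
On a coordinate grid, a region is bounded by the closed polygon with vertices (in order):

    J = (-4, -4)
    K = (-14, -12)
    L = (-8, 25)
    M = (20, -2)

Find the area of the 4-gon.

Cross-terms: -8, -446, -484, -88  ⇒  Σ = -1026
Area = |Σ|/2 = 513.

513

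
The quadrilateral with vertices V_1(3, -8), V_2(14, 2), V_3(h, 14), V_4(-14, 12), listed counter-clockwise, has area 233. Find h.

Write out the shoelace sum; only the two edges meeting at V_3 involve h:
2·Area = [(14·14 − h·2) + (h·12 − (-14)·14)] + 194
       = 10·h + 586 = 466
⇒ h = -12.

-12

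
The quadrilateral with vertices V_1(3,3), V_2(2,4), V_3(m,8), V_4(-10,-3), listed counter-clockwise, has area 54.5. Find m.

Write out the shoelace sum; only the two edges meeting at V_3 involve m:
2·Area = [(2·8 − m·4) + (m·(-3) − (-10)·8)] + -15
       = -7·m + 81 = 109
⇒ m = -4.

-4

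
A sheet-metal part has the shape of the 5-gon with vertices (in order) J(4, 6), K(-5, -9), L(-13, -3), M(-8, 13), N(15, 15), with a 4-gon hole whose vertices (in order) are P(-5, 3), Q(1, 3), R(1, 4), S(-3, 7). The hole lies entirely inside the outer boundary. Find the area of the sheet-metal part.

Outer boundary:
Apply the shoelace (surveyor's) formula: 2A = Σ (x_i·y_{i+1} − x_{i+1}·y_i), indices taken mod 5.
Cross-terms: -6, -102, -193, -315, 30  ⇒  Σ = -586
Area = |Σ|/2 = 293.
Hole:
Apply Gauss's area formula: 2A = Σ (x_i·y_{i+1} − x_{i+1}·y_i), indices taken mod 4.
Cross-terms: -18, 1, 19, 26  ⇒  Σ = 28
Area = |Σ|/2 = 14.
Net area = 293 − 14 = 279.

279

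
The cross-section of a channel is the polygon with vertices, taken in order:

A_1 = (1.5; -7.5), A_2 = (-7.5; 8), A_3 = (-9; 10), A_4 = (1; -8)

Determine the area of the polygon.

9.625

Apply the surveyor's formula: 2A = Σ (x_i·y_{i+1} − x_{i+1}·y_i), indices taken mod 4.
Cross-terms: -44.25, -3, 62, 4.5  ⇒  Σ = 19.25
Area = |Σ|/2 = 9.625.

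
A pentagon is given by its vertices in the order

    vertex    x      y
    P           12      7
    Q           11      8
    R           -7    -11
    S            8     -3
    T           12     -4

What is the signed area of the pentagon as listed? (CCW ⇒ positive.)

99.5

Apply the surveyor's formula: 2A = Σ (x_i·y_{i+1} − x_{i+1}·y_i), indices taken mod 5.
P→Q: (12)(8) − (11)(7) = 19
Q→R: (11)(-11) − (-7)(8) = -65
R→S: (-7)(-3) − (8)(-11) = 109
S→T: (8)(-4) − (12)(-3) = 4
T→P: (12)(7) − (12)(-4) = 132
Σ = 199
Signed area = Σ/2 = 99.5 (positive ⇒ counter-clockwise traversal).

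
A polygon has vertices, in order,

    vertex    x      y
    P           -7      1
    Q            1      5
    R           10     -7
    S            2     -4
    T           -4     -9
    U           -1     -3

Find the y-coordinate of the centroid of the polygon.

Apply the surveyor's formula. First the cross-terms c_i = x_i·y_{i+1} − x_{i+1}·y_i:
  -36, -57, -26, -34, 3, -22  ⇒  2A = -172, A = -86.
Then Σ (y_i + y_{i+1})·c_i = 634, so ȳ = 634 / (6·(-86)) = -317/258.

-317/258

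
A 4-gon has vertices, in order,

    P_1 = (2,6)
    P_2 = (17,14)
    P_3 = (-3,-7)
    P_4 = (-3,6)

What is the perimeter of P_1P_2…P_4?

64

|P_1P_2| = √((15)² + (8)²) = √289 = 17
|P_2P_3| = √((-20)² + (-21)²) = √841 = 29
|P_3P_4| = √((0)² + (13)²) = √169 = 13
|P_4P_1| = √((5)² + (0)²) = √25 = 5
Perimeter = 17 + 29 + 13 + 5 = 64.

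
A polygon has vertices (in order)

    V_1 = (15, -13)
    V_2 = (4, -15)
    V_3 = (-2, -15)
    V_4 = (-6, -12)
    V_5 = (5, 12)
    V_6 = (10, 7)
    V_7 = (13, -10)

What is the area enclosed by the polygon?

318

Σ = (-173) + (-90) + (-66) + (-12) + (-85) + (-191) + (-19) = -636
Area = |Σ|/2 = 318.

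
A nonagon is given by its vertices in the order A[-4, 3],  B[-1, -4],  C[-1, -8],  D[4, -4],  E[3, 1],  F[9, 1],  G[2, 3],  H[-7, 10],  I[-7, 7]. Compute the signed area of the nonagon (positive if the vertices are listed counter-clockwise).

Apply the surveyor's formula: 2A = Σ (x_i·y_{i+1} − x_{i+1}·y_i), indices taken mod 9.
Σ = (19) + (4) + (36) + (16) + (-6) + (25) + (41) + (21) + (7) = 163
Signed area = Σ/2 = 81.5 (positive ⇒ counter-clockwise traversal).

81.5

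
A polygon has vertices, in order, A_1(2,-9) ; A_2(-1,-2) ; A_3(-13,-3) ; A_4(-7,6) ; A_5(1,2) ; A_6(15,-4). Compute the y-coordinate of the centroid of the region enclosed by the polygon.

Apply Gauss's area formula. First the cross-terms c_i = x_i·y_{i+1} − x_{i+1}·y_i:
  -13, -23, -99, -20, -34, -127  ⇒  2A = -316, A = -158.
Then Σ (y_i + y_{i+1})·c_i = 1520, so ȳ = 1520 / (6·(-158)) = -380/237.

-380/237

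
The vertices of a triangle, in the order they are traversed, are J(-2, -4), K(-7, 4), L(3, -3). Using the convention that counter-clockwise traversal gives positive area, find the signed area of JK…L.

-22.5

Apply the surveyor's formula: 2A = Σ (x_i·y_{i+1} − x_{i+1}·y_i), indices taken mod 3.
Cross-terms: -36, 9, -18  ⇒  Σ = -45
Signed area = Σ/2 = -22.5 (negative ⇒ clockwise traversal).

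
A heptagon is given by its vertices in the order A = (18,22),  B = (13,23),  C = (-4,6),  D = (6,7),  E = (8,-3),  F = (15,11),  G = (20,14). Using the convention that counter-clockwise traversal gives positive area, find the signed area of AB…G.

235.5

Cross-terms: 128, 170, -64, -74, 133, -10, 188  ⇒  Σ = 471
Signed area = Σ/2 = 235.5 (positive ⇒ counter-clockwise traversal).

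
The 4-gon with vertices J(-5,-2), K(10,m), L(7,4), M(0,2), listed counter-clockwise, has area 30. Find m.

The doubled signed area Σ (x_i y_{i+1} − x_{i+1} y_i) is linear in m.
With m=0 it equals 84; the coefficient of m is -12 (from the two edges through K).
So -12·m + 84 = 2·30 = 60 ⇒ m = 2.

2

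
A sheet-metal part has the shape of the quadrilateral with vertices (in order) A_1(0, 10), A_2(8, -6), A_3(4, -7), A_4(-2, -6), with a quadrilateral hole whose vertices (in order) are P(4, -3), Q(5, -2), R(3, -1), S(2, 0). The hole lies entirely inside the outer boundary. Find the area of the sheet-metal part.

83

Outer boundary:
Apply the surveyor's formula: 2A = Σ (x_i·y_{i+1} − x_{i+1}·y_i), indices taken mod 4.
Cross-terms: -80, -32, -38, -20  ⇒  Σ = -170
Area = |Σ|/2 = 85.
Hole:
Apply the shoelace formula: 2A = Σ (x_i·y_{i+1} − x_{i+1}·y_i), indices taken mod 4.
P→Q: (4)(-2) − (5)(-3) = 7
Q→R: (5)(-1) − (3)(-2) = 1
R→S: (3)(0) − (2)(-1) = 2
S→P: (2)(-3) − (4)(0) = -6
Σ = 4
Area = |Σ|/2 = 2.
Net area = 85 − 2 = 83.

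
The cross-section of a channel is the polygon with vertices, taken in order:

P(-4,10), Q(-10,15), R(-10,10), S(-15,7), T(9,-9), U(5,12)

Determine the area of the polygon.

Σ = (40) + (50) + (80) + (72) + (153) + (98) = 493
Area = |Σ|/2 = 246.5.

246.5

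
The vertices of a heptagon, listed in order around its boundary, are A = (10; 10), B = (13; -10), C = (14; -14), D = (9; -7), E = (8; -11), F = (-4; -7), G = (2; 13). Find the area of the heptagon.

267.5

Apply the shoelace (surveyor's) formula: 2A = Σ (x_i·y_{i+1} − x_{i+1}·y_i), indices taken mod 7.
A→B: (10)(-10) − (13)(10) = -230
B→C: (13)(-14) − (14)(-10) = -42
C→D: (14)(-7) − (9)(-14) = 28
D→E: (9)(-11) − (8)(-7) = -43
E→F: (8)(-7) − (-4)(-11) = -100
F→G: (-4)(13) − (2)(-7) = -38
G→A: (2)(10) − (10)(13) = -110
Σ = -535
Area = |Σ|/2 = 267.5.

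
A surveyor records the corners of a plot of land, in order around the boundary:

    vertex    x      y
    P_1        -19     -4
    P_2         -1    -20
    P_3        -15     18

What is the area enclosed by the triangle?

230

P_1→P_2: (-19)(-20) − (-1)(-4) = 376
P_2→P_3: (-1)(18) − (-15)(-20) = -318
P_3→P_1: (-15)(-4) − (-19)(18) = 402
Σ = 460
Area = |Σ|/2 = 230.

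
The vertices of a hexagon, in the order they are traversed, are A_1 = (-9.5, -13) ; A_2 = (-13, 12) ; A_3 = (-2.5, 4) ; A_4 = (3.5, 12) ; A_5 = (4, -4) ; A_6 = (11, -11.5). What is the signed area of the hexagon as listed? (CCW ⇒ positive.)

-332.625

Apply the shoelace formula: 2A = Σ (x_i·y_{i+1} − x_{i+1}·y_i), indices taken mod 6.
Cross-terms: -283, -22, -44, -62, -2, -252.25  ⇒  Σ = -665.25
Signed area = Σ/2 = -332.625 (negative ⇒ clockwise traversal).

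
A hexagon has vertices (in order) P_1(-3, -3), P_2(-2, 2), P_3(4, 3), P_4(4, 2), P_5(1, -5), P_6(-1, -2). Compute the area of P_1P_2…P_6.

Apply the surveyor's formula: 2A = Σ (x_i·y_{i+1} − x_{i+1}·y_i), indices taken mod 6.
Σ = (-12) + (-14) + (-4) + (-22) + (-7) + (-3) = -62
Area = |Σ|/2 = 31.

31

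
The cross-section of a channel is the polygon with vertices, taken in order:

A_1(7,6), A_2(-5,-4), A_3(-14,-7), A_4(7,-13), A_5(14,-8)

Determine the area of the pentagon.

Apply Gauss's area formula: 2A = Σ (x_i·y_{i+1} − x_{i+1}·y_i), indices taken mod 5.
Σ = (2) + (-21) + (231) + (126) + (140) = 478
Area = |Σ|/2 = 239.

239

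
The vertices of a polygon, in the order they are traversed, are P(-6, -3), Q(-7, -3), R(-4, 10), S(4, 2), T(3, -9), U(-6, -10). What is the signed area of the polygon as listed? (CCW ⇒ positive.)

-150.5

Apply Gauss's area formula: 2A = Σ (x_i·y_{i+1} − x_{i+1}·y_i), indices taken mod 6.
P→Q: (-6)(-3) − (-7)(-3) = -3
Q→R: (-7)(10) − (-4)(-3) = -82
R→S: (-4)(2) − (4)(10) = -48
S→T: (4)(-9) − (3)(2) = -42
T→U: (3)(-10) − (-6)(-9) = -84
U→P: (-6)(-3) − (-6)(-10) = -42
Σ = -301
Signed area = Σ/2 = -150.5 (negative ⇒ clockwise traversal).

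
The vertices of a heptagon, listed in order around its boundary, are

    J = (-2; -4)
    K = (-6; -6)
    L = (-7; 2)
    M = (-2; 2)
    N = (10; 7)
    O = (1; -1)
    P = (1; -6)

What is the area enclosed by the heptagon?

74

J→K: (-2)(-6) − (-6)(-4) = -12
K→L: (-6)(2) − (-7)(-6) = -54
L→M: (-7)(2) − (-2)(2) = -10
M→N: (-2)(7) − (10)(2) = -34
N→O: (10)(-1) − (1)(7) = -17
O→P: (1)(-6) − (1)(-1) = -5
P→J: (1)(-4) − (-2)(-6) = -16
Σ = -148
Area = |Σ|/2 = 74.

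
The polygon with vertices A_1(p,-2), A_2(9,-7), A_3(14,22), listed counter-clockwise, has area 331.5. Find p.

-13

The doubled signed area Σ (x_i y_{i+1} − x_{i+1} y_i) is linear in p.
With p=0 it equals 286; the coefficient of p is -29 (from the two edges through A_1).
So -29·p + 286 = 2·331.5 = 663 ⇒ p = -13.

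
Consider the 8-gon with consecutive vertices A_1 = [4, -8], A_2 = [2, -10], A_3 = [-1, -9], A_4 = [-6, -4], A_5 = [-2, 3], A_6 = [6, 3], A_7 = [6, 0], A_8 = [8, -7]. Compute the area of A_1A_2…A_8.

124

Apply the surveyor's formula: 2A = Σ (x_i·y_{i+1} − x_{i+1}·y_i), indices taken mod 8.
Σ = (-24) + (-28) + (-50) + (-26) + (-24) + (-18) + (-42) + (-36) = -248
Area = |Σ|/2 = 124.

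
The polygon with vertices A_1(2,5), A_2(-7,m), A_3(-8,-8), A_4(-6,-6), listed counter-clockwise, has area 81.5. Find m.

9

Write out the shoelace sum; only the two edges meeting at A_2 involve m:
2·Area = [(2·m − (-7)·5) + ((-7)·(-8) − (-8)·m)] + -18
       = 10·m + 73 = 163
⇒ m = 9.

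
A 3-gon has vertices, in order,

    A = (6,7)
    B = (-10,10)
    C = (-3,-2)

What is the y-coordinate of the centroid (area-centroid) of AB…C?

5

Apply the surveyor's formula. First the cross-terms c_i = x_i·y_{i+1} − x_{i+1}·y_i:
  130, 50, -9  ⇒  2A = 171, A = 85.5.
Then Σ (y_i + y_{i+1})·c_i = 2565, so ȳ = 2565 / (6·85.5) = 5.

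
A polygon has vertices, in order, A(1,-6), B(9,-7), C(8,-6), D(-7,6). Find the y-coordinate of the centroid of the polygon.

Apply the shoelace (surveyor's) formula. First the cross-terms c_i = x_i·y_{i+1} − x_{i+1}·y_i:
  47, 2, 6, 36  ⇒  2A = 91, A = 45.5.
Then Σ (y_i + y_{i+1})·c_i = -637, so ȳ = -637 / (6·45.5) = -7/3.

-7/3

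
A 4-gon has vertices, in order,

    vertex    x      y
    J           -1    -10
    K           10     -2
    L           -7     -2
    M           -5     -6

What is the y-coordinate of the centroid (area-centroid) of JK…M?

-128/27

Apply the shoelace formula. First the cross-terms c_i = x_i·y_{i+1} − x_{i+1}·y_i:
  102, -34, 32, 44  ⇒  2A = 144, A = 72.
Then Σ (y_i + y_{i+1})·c_i = -2048, so ȳ = -2048 / (6·72) = -128/27.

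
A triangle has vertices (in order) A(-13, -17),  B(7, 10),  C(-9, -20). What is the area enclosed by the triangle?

A→B: (-13)(10) − (7)(-17) = -11
B→C: (7)(-20) − (-9)(10) = -50
C→A: (-9)(-17) − (-13)(-20) = -107
Σ = -168
Area = |Σ|/2 = 84.

84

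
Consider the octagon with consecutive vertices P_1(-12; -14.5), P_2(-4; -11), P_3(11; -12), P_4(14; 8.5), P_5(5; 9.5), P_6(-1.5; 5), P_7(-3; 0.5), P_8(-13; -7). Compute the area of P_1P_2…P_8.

Σ = (74) + (169) + (261.5) + (90.5) + (39.25) + (14.25) + (27.5) + (104.5) = 780.5
Area = |Σ|/2 = 390.25.

390.25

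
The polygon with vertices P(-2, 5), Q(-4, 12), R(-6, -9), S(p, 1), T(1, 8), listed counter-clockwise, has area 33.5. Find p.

-3

Write out the shoelace sum; only the two edges meeting at S involve p:
2·Area = [((-6)·1 − p·(-9)) + (p·8 − 1·1)] + 125
       = 17·p + 118 = 67
⇒ p = -3.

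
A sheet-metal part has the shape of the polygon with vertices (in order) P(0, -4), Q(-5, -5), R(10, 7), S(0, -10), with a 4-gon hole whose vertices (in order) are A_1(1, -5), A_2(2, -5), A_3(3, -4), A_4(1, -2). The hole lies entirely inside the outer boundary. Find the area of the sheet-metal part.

49

Outer boundary:
Σ = (-20) + (15) + (-100) + (0) = -105
Area = |Σ|/2 = 52.5.
Hole:
Apply the surveyor's formula: 2A = Σ (x_i·y_{i+1} − x_{i+1}·y_i), indices taken mod 4.
Cross-terms: 5, 7, -2, -3  ⇒  Σ = 7
Area = |Σ|/2 = 3.5.
Net area = 52.5 − 3.5 = 49.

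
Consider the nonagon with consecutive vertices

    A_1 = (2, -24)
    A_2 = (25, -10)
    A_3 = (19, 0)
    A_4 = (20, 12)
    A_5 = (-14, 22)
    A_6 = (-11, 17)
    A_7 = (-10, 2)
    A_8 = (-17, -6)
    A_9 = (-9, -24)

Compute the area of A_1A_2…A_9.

1235

Apply Gauss's area formula: 2A = Σ (x_i·y_{i+1} − x_{i+1}·y_i), indices taken mod 9.
Σ = (580) + (190) + (228) + (608) + (4) + (148) + (94) + (354) + (264) = 2470
Area = |Σ|/2 = 1235.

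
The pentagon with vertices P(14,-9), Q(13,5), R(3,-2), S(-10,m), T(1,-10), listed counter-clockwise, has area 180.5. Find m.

Write out the shoelace sum; only the two edges meeting at S involve m:
2·Area = [(3·m − (-10)·(-2)) + ((-10)·(-10) − 1·m)] + 277
       = 2·m + 357 = 361
⇒ m = 2.

2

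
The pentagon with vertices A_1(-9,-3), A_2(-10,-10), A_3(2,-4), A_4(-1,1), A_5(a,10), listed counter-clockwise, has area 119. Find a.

The doubled signed area Σ (x_i y_{i+1} − x_{i+1} y_i) is linear in a.
With a=0 it equals 198; the coefficient of a is -4 (from the two edges through A_5).
So -4·a + 198 = 2·119 = 238 ⇒ a = -10.

-10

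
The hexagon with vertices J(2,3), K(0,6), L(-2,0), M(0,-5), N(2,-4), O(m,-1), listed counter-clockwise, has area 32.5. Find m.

Write out the shoelace sum; only the two edges meeting at O involve m:
2·Area = [(2·(-1) − m·(-4)) + (m·3 − 2·(-1))] + 44
       = 7·m + 44 = 65
⇒ m = 3.

3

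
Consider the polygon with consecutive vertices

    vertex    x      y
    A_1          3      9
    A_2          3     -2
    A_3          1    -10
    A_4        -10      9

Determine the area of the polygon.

Apply the shoelace (surveyor's) formula: 2A = Σ (x_i·y_{i+1} − x_{i+1}·y_i), indices taken mod 4.
Cross-terms: -33, -28, -91, -117  ⇒  Σ = -269
Area = |Σ|/2 = 134.5.

134.5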